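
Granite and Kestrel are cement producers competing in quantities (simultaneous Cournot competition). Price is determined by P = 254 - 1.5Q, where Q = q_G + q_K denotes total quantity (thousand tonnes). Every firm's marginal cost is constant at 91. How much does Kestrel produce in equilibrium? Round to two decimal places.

36.22

Each firm earns π_i = (254 - 1.5Q)q_i - 91q_i.
Setting ∂π_i/∂q_i = 0 with rivals' quantities fixed: 163 - 3q_i - (3/2)q_j = 0.
With identical firms every q_j equals q_i, so q_j = q_i and 163 = (9/2)q_i, giving q_i = 326/9.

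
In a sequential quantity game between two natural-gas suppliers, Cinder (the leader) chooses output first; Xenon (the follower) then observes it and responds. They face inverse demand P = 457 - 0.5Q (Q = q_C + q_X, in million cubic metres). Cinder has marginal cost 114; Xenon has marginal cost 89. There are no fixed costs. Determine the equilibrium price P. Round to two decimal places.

The follower Xenon best-responds to any q_C: π_X = (457 - 0.5Q)q_X - 89q_X.
Follower FOC: 368 - (1/2)q_C - q_X = 0, so q_X(q_C) = (368 - (1/2)q_C).
Cinder substitutes q_X(q_C) into its own profit: π_C = q_C(457 - (1/2)q_C - (368 - (1/2)q_C)/2) - 114q_C = (273 - (1/4)q_C)q_C - 114q_C.
Leader FOC: 159 - (1/2)q_C = 0, so q_C = 318.
Then q_X = (368 - (1/2)·318) = 209.
Total output Q = 527, so price P = 457 - (1/2)·527 = 387/2.

193.50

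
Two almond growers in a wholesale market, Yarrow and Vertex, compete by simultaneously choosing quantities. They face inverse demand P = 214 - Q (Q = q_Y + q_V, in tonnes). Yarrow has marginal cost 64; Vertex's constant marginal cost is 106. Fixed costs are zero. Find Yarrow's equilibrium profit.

4096

Yarrow's profit: π_Y = (214 - Q)q_Y - (64q_Y). Setting ∂π_Y/∂q_Y = 0: 150 - 2q_Y - (q_V) = 0.
Vertex's first-order condition: 108 - 2q_V - (q_Y) = 0.
Rearranging gives the reaction functions q_Y = (150 - q_V)/2 and q_V = (108 - q_Y)/2.
Solving the pair: q_Y = 64, q_V = 22.
Price P = 214 - 86 = 128.
Yarrow's profit: (128 - 64)·64 = 4096.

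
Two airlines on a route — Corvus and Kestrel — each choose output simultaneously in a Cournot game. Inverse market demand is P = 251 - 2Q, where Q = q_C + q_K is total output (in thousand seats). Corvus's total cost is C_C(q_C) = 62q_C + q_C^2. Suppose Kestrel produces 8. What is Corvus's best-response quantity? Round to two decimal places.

With the rival's output fixed at 8, Corvus's profit is π_C = (251 - 2·8 - 2q_C)q_C - (62q_C + q_C²) = (235 - 2q_C)q_C - (62q_C + q_C²).
∂π_C/∂q_C = 173 - 6q_C = 0, so q_C = 173/6.

28.83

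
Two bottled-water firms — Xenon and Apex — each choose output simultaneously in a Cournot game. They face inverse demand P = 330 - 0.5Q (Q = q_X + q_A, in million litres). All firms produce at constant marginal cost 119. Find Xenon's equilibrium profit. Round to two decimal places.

9893.56

A representative firm's profit is π_i = q_i(330 - 0.5Q) - 119q_i.
First-order condition (treating rivals' output as given): 211 - q_i - (1/2)q_j = 0.
By symmetry each firm produces the same amount; substituting q_j = q_i yields q_i = 211/(3/2) = 422/3.
Price P = 330 - (1/2)·(844/3) = 568/3.
Xenon's profit: (568/3 - 119)·(422/3) = 9893.5556.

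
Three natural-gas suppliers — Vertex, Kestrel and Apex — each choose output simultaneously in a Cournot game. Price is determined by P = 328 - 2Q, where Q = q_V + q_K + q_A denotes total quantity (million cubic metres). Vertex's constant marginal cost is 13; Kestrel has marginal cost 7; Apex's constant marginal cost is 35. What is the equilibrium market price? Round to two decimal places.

95.75

Vertex's profit: π_V = (328 - 2Q)q_V - (13q_V). Setting ∂π_V/∂q_V = 0: 315 - 4q_V - 2(q_K + q_A) = 0.
Kestrel's first-order condition: 321 - 4q_K - 2(q_V + q_A) = 0.
Apex's profit: π_A = (328 - 2Q)q_A - (35q_A). Setting ∂π_A/∂q_A = 0: 293 - 4q_A - 2(q_V + q_K) = 0.
Adding the 3 first-order conditions: 929 − 8Q = 0, so Q = 929/8.
Back-substituting: q_V = (315 − 929/4)/2 = 331/8, q_K = (321 − 929/4)/2 = 355/8, q_A = (293 − 929/4)/2 = 243/8.
Total output Q = 929/8, so price P = 328 - 2·(929/8) = 383/4.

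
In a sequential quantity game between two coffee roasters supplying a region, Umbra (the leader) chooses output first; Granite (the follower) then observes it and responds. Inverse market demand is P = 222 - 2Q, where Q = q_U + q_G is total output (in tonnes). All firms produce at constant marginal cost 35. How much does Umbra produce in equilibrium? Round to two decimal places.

Solve by backward induction. Given q_U, the follower Granite maximises π_G = (222 - 2q_U - 2q_G)q_G - 35q_G.
Follower FOC: 187 - 2q_U - 4q_G = 0, so q_G(q_U) = (187 - 2q_U)/4.
The leader anticipates this reaction. Substituting into P = 222 - 2Q gives P = 257/2 - q_U, so π_U = (257/2 - q_U)q_U - 35q_U.
The leader's first-order condition 187/2 - 2q_U = 0 yields q_U = 187/4.
Then q_G = (187 - 2·(187/4))/4 = 187/8.

46.75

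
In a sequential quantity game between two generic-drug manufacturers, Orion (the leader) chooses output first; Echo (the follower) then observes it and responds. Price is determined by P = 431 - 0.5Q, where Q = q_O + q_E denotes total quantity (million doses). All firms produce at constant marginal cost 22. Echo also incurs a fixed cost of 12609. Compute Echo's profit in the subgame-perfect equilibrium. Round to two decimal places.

8301.13

Solve by backward induction. Given q_O, the follower Echo maximises π_E = (431 - (1/2)q_O - (1/2)q_E)q_E - 22q_E.
∂π_E/∂q_E = 409 - (1/2)q_O - q_E = 0 gives the reaction function q_E = (409 - (1/2)q_O).
Orion substitutes q_E(q_O) into its own profit: π_O = q_O(431 - (1/2)q_O - (409 - (1/2)q_O)/2) - 22q_O = (453/2 - (1/4)q_O)q_O - 22q_O.
The leader's first-order condition 409/2 - (1/2)q_O = 0 yields q_O = 409.
Then q_E = (409 - (1/2)·409) = 409/2.
Price P = 431 - (1/2)·(1227/2) = 497/4.
Echo's profit: (497/4 - 22)·(409/2) - 12609 = 8301.1250.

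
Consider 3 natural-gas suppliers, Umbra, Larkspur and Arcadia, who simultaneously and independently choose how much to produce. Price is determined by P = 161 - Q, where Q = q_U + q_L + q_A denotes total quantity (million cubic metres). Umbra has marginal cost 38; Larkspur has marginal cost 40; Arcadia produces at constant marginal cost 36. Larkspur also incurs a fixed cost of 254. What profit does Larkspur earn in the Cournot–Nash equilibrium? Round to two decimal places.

Umbra's profit: π_U = (161 - Q)q_U - (38q_U). Setting ∂π_U/∂q_U = 0: 123 - 2q_U - (q_L + q_A) = 0.
Larkspur's profit: π_L = (161 - Q)q_L - (40q_L). Setting ∂π_L/∂q_L = 0: 121 - 2q_L - (q_U + q_A) = 0.
Arcadia's profit: π_A = (161 - Q)q_A - (36q_A). Setting ∂π_A/∂q_A = 0: 125 - 2q_A - (q_U + q_L) = 0.
Adding the 3 first-order conditions: 369 − 4Q = 0, so Q = 369/4.
Back-substituting: q_U = (123 − 369/4) = 123/4, q_L = (121 − 369/4) = 115/4, q_A = (125 − 369/4) = 131/4.
Price P = 161 - 369/4 = 275/4.
Larkspur's profit: (275/4 - 40)·(115/4) - 254 = 572.5625.

572.56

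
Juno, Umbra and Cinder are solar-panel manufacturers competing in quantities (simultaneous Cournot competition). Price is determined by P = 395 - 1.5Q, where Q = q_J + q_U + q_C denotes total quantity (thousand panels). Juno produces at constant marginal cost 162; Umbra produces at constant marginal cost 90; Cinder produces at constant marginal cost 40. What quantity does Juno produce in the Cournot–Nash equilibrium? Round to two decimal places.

Juno's profit: π_J = (395 - 1.5Q)q_J - (162q_J). Setting ∂π_J/∂q_J = 0: 233 - 3q_J - (3/2)(q_U + q_C) = 0.
Umbra's profit: π_U = (395 - 1.5Q)q_U - (90q_U). Setting ∂π_U/∂q_U = 0: 305 - 3q_U - (3/2)(q_J + q_C) = 0.
Cinder's profit: π_C = (395 - 1.5Q)q_C - (40q_C). Setting ∂π_C/∂q_C = 0: 355 - 3q_C - (3/2)(q_J + q_U) = 0.
Adding the 3 conditions: 893 − 3Q − 3Q = 0, i.e. Q = 893/6.
Back-substituting: q_J = (233 − 893/4)/(3/2) = 13/2, q_U = (305 − 893/4)/(3/2) = 109/2, q_C = (355 − 893/4)/(3/2) = 527/6.

6.50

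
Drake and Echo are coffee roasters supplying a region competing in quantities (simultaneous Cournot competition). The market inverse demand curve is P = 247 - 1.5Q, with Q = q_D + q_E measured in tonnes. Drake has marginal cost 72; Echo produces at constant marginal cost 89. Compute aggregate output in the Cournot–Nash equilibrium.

Drake's profit: π_D = (247 - 1.5Q)q_D - (72q_D). Setting ∂π_D/∂q_D = 0: 175 - 3q_D - (3/2)(q_E) = 0.
Echo's profit: π_E = (247 - 1.5Q)q_E - (89q_E). Setting ∂π_E/∂q_E = 0: 158 - 3q_E - (3/2)(q_D) = 0.
Rearranging gives the reaction functions q_D = (175 - (3/2)q_E)/3 and q_E = (158 - (3/2)q_D)/3.
Solving the pair: q_D = 128/3, q_E = 94/3.
Total output Q = 128/3 + 94/3 = 74.

74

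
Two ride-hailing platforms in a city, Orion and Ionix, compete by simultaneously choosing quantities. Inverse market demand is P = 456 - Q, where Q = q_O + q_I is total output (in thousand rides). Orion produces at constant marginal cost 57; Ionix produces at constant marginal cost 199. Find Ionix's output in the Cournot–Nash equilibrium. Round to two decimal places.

38.33

Orion's profit: π_O = (456 - Q)q_O - (57q_O). Setting ∂π_O/∂q_O = 0: 399 - 2q_O - (q_I) = 0.
Ionix's first-order condition: 257 - 2q_I - (q_O) = 0.
Rearranging gives the reaction functions q_O = (399 - q_I)/2 and q_I = (257 - q_O)/2.
Substituting one into the other gives q_O = 541/3 and q_I = 115/3.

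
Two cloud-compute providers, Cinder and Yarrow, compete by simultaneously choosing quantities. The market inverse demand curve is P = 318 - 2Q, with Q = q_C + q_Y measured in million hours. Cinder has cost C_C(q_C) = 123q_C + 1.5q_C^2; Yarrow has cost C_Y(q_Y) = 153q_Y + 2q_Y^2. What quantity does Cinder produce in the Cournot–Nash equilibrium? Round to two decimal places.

23.65

Cinder's profit: π_C = (318 - 2Q)q_C - (123q_C + (3/2)q_C²). Setting ∂π_C/∂q_C = 0: 195 - 7q_C - 2(q_Y) = 0.
Yarrow's profit: π_Y = (318 - 2Q)q_Y - (153q_Y + 2q_Y²). Setting ∂π_Y/∂q_Y = 0: 165 - 8q_Y - 2(q_C) = 0.
So q_C = (195 - 2q_Y)/7 and q_Y = (165 - 2q_C)/8.
Substituting one into the other gives q_C = 615/26 and q_Y = 765/52.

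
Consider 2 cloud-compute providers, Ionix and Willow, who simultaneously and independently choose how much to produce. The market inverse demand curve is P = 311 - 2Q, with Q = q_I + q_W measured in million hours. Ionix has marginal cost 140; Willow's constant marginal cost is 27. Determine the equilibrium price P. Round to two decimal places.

Ionix's profit: π_I = (311 - 2Q)q_I - (140q_I). Setting ∂π_I/∂q_I = 0: 171 - 4q_I - 2(q_W) = 0.
Willow's first-order condition: 284 - 4q_W - 2(q_I) = 0.
So q_I = (171 - 2q_W)/4 and q_W = (284 - 2q_I)/4.
Substituting one into the other gives q_I = 29/3 and q_W = 397/6.
Total output Q = 455/6, so price P = 311 - 2·(455/6) = 478/3.

159.33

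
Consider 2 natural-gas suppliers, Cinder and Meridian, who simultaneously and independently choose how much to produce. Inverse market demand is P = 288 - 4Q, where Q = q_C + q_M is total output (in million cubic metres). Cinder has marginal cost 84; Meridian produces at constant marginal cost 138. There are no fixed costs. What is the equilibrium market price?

170

Cinder's profit: π_C = (288 - 4Q)q_C - (84q_C). Setting ∂π_C/∂q_C = 0: 204 - 8q_C - 4(q_M) = 0.
Meridian's profit: π_M = (288 - 4Q)q_M - (138q_M). Setting ∂π_M/∂q_M = 0: 150 - 8q_M - 4(q_C) = 0.
Best responses: q_C = (204 - 4q_M)/8, q_M = (150 - 4q_C)/8.
Solving the pair: q_C = 43/2, q_M = 8.
Total output Q = 59/2, so price P = 288 - 4·(59/2) = 170.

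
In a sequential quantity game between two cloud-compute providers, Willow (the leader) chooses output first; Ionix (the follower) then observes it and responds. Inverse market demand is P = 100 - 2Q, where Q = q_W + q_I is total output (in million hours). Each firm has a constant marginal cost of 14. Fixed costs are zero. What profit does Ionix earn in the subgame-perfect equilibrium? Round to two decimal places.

231.13

Solve by backward induction. Given q_W, the follower Ionix maximises π_I = (100 - 2q_W - 2q_I)q_I - 14q_I.
Follower FOC: 86 - 2q_W - 4q_I = 0, so q_I(q_W) = (86 - 2q_W)/4.
Willow substitutes q_I(q_W) into its own profit: π_W = q_W(100 - 2q_W - (86 - 2q_W)/2) - 14q_W = (57 - q_W)q_W - 14q_W.
The leader's first-order condition 43 - 2q_W = 0 yields q_W = 43/2.
Then q_I = (86 - 2·(43/2))/4 = 43/4.
Price P = 100 - 2·(129/4) = 71/2.
Ionix's profit: (71/2 - 14)·(43/4) = 1849/8.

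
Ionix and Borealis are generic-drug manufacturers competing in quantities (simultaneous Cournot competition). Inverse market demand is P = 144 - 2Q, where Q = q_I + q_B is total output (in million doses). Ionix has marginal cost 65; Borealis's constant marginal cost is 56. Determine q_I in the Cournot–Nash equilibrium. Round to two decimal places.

Ionix's profit: π_I = (144 - 2Q)q_I - (65q_I). Setting ∂π_I/∂q_I = 0: 79 - 4q_I - 2(q_B) = 0.
Borealis's first-order condition: 88 - 4q_B - 2(q_I) = 0.
Best responses: q_I = (79 - 2q_B)/4, q_B = (88 - 2q_I)/4.
Substituting one into the other gives q_I = 35/3 and q_B = 97/6.

11.67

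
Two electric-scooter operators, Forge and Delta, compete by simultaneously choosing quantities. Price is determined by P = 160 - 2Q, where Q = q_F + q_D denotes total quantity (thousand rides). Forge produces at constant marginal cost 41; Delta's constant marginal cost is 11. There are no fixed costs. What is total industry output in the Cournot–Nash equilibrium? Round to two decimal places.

Forge's profit: π_F = (160 - 2Q)q_F - (41q_F). Setting ∂π_F/∂q_F = 0: 119 - 4q_F - 2(q_D) = 0.
Delta's first-order condition: 149 - 4q_D - 2(q_F) = 0.
So q_F = (119 - 2q_D)/4 and q_D = (149 - 2q_F)/4.
Solving the pair: q_F = 89/6, q_D = 179/6.
Total output Q = 89/6 + 179/6 = 134/3.

44.67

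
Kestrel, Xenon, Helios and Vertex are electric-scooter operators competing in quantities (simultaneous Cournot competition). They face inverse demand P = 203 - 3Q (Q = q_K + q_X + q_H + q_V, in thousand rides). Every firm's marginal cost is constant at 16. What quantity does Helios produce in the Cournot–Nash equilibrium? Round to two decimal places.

12.47

Each firm earns π_i = (203 - 3Q)q_i - 16q_i.
Setting ∂π_i/∂q_i = 0 with rivals' quantities fixed: 187 - 6q_i - 3·Σ_{j≠i} q_j = 0.
By symmetry each firm produces the same amount; substituting Σ_{j≠i} q_j = 3q_i yields q_i = 187/15.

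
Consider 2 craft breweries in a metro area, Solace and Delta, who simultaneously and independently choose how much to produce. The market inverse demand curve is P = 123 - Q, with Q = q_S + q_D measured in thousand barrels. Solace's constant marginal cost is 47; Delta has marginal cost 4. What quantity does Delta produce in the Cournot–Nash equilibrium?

54

Solace's profit: π_S = (123 - Q)q_S - (47q_S). Setting ∂π_S/∂q_S = 0: 76 - 2q_S - (q_D) = 0.
Delta's profit: π_D = (123 - Q)q_D - (4q_D). Setting ∂π_D/∂q_D = 0: 119 - 2q_D - (q_S) = 0.
Best responses: q_S = (76 - q_D)/2, q_D = (119 - q_S)/2.
Substituting one into the other gives q_S = 11 and q_D = 54.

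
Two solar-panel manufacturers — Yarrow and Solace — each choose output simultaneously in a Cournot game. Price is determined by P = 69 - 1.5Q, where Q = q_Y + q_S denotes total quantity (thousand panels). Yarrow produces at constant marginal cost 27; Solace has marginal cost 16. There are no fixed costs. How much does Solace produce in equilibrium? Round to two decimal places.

Yarrow's profit: π_Y = (69 - 1.5Q)q_Y - (27q_Y). Setting ∂π_Y/∂q_Y = 0: 42 - 3q_Y - (3/2)(q_S) = 0.
Solace's first-order condition: 53 - 3q_S - (3/2)(q_Y) = 0.
So q_Y = (42 - (3/2)q_S)/3 and q_S = (53 - (3/2)q_Y)/3.
Substituting one into the other gives q_Y = 62/9 and q_S = 128/9.

14.22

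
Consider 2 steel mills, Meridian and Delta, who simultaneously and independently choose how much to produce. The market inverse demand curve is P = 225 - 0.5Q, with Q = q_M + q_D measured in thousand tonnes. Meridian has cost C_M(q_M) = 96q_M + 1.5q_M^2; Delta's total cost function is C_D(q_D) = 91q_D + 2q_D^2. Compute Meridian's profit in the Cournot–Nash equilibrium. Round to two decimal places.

1712.98

Meridian's profit: π_M = (225 - 0.5Q)q_M - (96q_M + (3/2)q_M²). Setting ∂π_M/∂q_M = 0: 129 - 4q_M - (1/2)(q_D) = 0.
Delta's profit: π_D = (225 - 0.5Q)q_D - (91q_D + 2q_D²). Setting ∂π_D/∂q_D = 0: 134 - 5q_D - (1/2)(q_M) = 0.
Best responses: q_M = (129 - (1/2)q_D)/4, q_D = (134 - (1/2)q_M)/5.
Solving the pair: q_M = 29.2658, q_D = 1886/79.
Price P = 225 - (1/2)·53.1392 = 198.4304.
Meridian's profit: 198.4304·29.2658 - 96·29.2658 - (3/2)·29.2658² = 1712.9768.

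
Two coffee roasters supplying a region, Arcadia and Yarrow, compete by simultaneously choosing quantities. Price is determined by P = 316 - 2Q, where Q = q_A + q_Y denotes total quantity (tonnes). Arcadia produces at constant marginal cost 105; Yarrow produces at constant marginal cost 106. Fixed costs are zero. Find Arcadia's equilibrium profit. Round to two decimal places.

2496.89

Arcadia's profit: π_A = (316 - 2Q)q_A - (105q_A). Setting ∂π_A/∂q_A = 0: 211 - 4q_A - 2(q_Y) = 0.
Yarrow's profit: π_Y = (316 - 2Q)q_Y - (106q_Y). Setting ∂π_Y/∂q_Y = 0: 210 - 4q_Y - 2(q_A) = 0.
Rearranging gives the reaction functions q_A = (211 - 2q_Y)/4 and q_Y = (210 - 2q_A)/4.
Substituting one into the other gives q_A = 106/3 and q_Y = 209/6.
Price P = 316 - 2·(421/6) = 527/3.
Arcadia's profit: (527/3 - 105)·(106/3) = 2496.8889.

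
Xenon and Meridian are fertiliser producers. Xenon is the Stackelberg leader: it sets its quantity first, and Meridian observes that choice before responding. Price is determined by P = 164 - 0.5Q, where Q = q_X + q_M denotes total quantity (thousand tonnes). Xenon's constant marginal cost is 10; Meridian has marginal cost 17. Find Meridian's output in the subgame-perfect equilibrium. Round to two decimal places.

The follower Meridian best-responds to any q_X: π_M = (164 - 0.5Q)q_M - 17q_M.
∂π_M/∂q_M = 147 - (1/2)q_X - q_M = 0 gives the reaction function q_M = (147 - (1/2)q_X).
Xenon substitutes q_M(q_X) into its own profit: π_X = q_X(164 - (1/2)q_X - (147 - (1/2)q_X)/2) - 10q_X = (181/2 - (1/4)q_X)q_X - 10q_X.
The leader's first-order condition 161/2 - (1/2)q_X = 0 yields q_X = 161.
Then q_M = (147 - (1/2)·161) = 133/2.

66.50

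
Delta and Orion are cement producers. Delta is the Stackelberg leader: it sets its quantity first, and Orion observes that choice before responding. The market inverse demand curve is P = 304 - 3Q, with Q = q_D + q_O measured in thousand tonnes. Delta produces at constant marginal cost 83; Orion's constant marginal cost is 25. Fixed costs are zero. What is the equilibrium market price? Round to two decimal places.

123.75

Solve by backward induction. Given q_D, the follower Orion maximises π_O = (304 - 3q_D - 3q_O)q_O - 25q_O.
Follower FOC: 279 - 3q_D - 6q_O = 0, so q_O(q_D) = (279 - 3q_D)/6.
Delta substitutes q_O(q_D) into its own profit: π_D = q_D(304 - 3q_D - (279 - 3q_D)/2) - 83q_D = (329/2 - (3/2)q_D)q_D - 83q_D.
Leader FOC: 163/2 - 3q_D = 0, so q_D = 163/6.
Then q_O = (279 - 3·(163/6))/6 = 395/12.
Total output Q = 721/12, so price P = 304 - 3·(721/12) = 495/4.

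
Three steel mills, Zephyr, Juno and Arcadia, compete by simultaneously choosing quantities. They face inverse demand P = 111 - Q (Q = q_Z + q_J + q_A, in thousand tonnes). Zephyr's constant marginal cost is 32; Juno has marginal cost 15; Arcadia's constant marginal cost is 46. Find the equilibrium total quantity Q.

60

Zephyr's profit: π_Z = (111 - Q)q_Z - (32q_Z). Setting ∂π_Z/∂q_Z = 0: 79 - 2q_Z - (q_J + q_A) = 0.
Juno's first-order condition: 96 - 2q_J - (q_Z + q_A) = 0.
Arcadia's profit: π_A = (111 - Q)q_A - (46q_A). Setting ∂π_A/∂q_A = 0: 65 - 2q_A - (q_Z + q_J) = 0.
Summing all 3 equations gives 240 − 4Q = 0, hence Q = 60.
Back-substituting: q_Z = (79 − 60) = 19, q_J = (96 − 60) = 36, q_A = (65 − 60) = 5.
Total output Q = 19 + 36 + 5 = 60.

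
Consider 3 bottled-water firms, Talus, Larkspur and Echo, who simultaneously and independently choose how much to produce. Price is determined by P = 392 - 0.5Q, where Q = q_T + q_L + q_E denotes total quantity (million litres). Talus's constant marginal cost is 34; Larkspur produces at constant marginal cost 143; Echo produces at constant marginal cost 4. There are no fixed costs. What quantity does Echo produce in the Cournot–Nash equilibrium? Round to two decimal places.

Talus's profit: π_T = (392 - 0.5Q)q_T - (34q_T). Setting ∂π_T/∂q_T = 0: 358 - q_T - (1/2)(q_L + q_E) = 0.
Larkspur's first-order condition: 249 - q_L - (1/2)(q_T + q_E) = 0.
Echo's profit: π_E = (392 - 0.5Q)q_E - (4q_E). Setting ∂π_E/∂q_E = 0: 388 - q_E - (1/2)(q_T + q_L) = 0.
Adding the 3 first-order conditions: 995 − 2Q = 0, so Q = 995/2.
Back-substituting: q_T = (358 − 995/4)/(1/2) = 437/2, q_L = (249 − 995/4)/(1/2) = 1/2, q_E = (388 − 995/4)/(1/2) = 557/2.

278.50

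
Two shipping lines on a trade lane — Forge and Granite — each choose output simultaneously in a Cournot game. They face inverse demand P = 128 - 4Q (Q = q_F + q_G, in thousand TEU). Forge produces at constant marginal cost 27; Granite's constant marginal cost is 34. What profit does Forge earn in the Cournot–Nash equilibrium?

Forge's profit: π_F = (128 - 4Q)q_F - (27q_F). Setting ∂π_F/∂q_F = 0: 101 - 8q_F - 4(q_G) = 0.
Granite's first-order condition: 94 - 8q_G - 4(q_F) = 0.
Best responses: q_F = (101 - 4q_G)/8, q_G = (94 - 4q_F)/8.
Substituting one into the other gives q_F = 9 and q_G = 29/4.
Price P = 128 - 4·(65/4) = 63.
Forge's profit: (63 - 27)·9 = 324.

324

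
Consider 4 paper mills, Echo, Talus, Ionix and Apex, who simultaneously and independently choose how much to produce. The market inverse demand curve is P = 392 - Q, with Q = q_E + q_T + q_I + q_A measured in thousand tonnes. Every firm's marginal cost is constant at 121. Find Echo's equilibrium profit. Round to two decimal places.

Each firm earns π_i = (392 - Q)q_i - 121q_i.
First-order condition (treating rivals' output as given): 271 - 2q_i - Σ_{j≠i} q_j = 0.
With identical firms every q_j equals q_i, so Σ_{j≠i} q_j = 3q_i and 271 = 5q_i, giving q_i = 271/5.
Price P = 392 - 1084/5 = 876/5.
Echo's profit: (876/5 - 121)·(271/5) = 2937.6400.

2937.64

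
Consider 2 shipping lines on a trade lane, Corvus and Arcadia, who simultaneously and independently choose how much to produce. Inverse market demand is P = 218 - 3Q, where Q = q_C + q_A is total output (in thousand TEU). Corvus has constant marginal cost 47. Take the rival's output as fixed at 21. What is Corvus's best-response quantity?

With the rival's output fixed at 21, Corvus's profit is π_C = (218 - 3·21 - 3q_C)q_C - (47q_C) = (155 - 3q_C)q_C - (47q_C).
∂π_C/∂q_C = 108 - 6q_C = 0, so q_C = 18.

18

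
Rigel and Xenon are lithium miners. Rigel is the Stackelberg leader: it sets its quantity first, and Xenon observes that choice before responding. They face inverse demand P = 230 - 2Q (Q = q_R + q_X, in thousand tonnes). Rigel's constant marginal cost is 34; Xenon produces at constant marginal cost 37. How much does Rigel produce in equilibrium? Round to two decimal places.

49.75

Solve by backward induction. Given q_R, the follower Xenon maximises π_X = (230 - 2q_R - 2q_X)q_X - 37q_X.
Follower FOC: 193 - 2q_R - 4q_X = 0, so q_X(q_R) = (193 - 2q_R)/4.
Rigel substitutes q_X(q_R) into its own profit: π_R = q_R(230 - 2q_R - (193 - 2q_R)/2) - 34q_R = (267/2 - q_R)q_R - 34q_R.
The leader's first-order condition 199/2 - 2q_R = 0 yields q_R = 199/4.
Then q_X = (193 - 2·(199/4))/4 = 187/8.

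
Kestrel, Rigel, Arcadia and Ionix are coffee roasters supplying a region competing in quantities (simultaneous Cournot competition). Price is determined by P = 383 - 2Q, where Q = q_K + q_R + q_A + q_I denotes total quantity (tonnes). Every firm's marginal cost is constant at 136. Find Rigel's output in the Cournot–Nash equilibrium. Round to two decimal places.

24.70

A representative firm's profit is π_i = q_i(383 - 2Q) - 136q_i.
First-order condition (treating rivals' output as given): 247 - 4q_i - 2·Σ_{j≠i} q_j = 0.
By symmetry each firm produces the same amount; substituting Σ_{j≠i} q_j = 3q_i yields q_i = 247/10.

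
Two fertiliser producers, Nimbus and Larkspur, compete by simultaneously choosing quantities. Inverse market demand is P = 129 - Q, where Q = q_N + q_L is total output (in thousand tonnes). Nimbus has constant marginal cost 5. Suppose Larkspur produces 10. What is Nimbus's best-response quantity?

With the rival's output fixed at 10, Nimbus's profit is π_N = (129 - 10 - q_N)q_N - (5q_N) = (119 - q_N)q_N - (5q_N).
∂π_N/∂q_N = 114 - 2q_N = 0, so q_N = 57.

57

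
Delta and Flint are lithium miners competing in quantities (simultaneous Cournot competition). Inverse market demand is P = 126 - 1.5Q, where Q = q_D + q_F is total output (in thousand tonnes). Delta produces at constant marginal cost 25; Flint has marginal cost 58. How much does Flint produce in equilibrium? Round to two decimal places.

7.78

Delta's profit: π_D = (126 - 1.5Q)q_D - (25q_D). Setting ∂π_D/∂q_D = 0: 101 - 3q_D - (3/2)(q_F) = 0.
Flint's first-order condition: 68 - 3q_F - (3/2)(q_D) = 0.
Rearranging gives the reaction functions q_D = (101 - (3/2)q_F)/3 and q_F = (68 - (3/2)q_D)/3.
Solving the pair: q_D = 268/9, q_F = 70/9.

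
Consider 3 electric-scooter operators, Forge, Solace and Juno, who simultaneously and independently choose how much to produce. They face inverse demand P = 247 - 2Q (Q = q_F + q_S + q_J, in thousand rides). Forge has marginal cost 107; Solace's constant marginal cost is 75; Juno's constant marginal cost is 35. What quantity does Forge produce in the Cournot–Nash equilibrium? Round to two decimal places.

4.50

Forge's profit: π_F = (247 - 2Q)q_F - (107q_F). Setting ∂π_F/∂q_F = 0: 140 - 4q_F - 2(q_S + q_J) = 0.
Solace's profit: π_S = (247 - 2Q)q_S - (75q_S). Setting ∂π_S/∂q_S = 0: 172 - 4q_S - 2(q_F + q_J) = 0.
Juno's first-order condition: 212 - 4q_J - 2(q_F + q_S) = 0.
Summing all 3 equations gives 524 − 8Q = 0, hence Q = 131/2.
Back-substituting: q_F = (140 − 131)/2 = 9/2, q_S = (172 − 131)/2 = 41/2, q_J = (212 − 131)/2 = 81/2.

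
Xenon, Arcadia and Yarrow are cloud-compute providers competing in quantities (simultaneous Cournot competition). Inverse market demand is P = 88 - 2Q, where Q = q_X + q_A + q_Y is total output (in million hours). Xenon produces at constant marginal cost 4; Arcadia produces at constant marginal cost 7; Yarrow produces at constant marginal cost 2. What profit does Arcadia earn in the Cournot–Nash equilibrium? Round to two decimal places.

166.53

Xenon's profit: π_X = (88 - 2Q)q_X - (4q_X). Setting ∂π_X/∂q_X = 0: 84 - 4q_X - 2(q_A + q_Y) = 0.
Arcadia's first-order condition: 81 - 4q_A - 2(q_X + q_Y) = 0.
Yarrow's first-order condition: 86 - 4q_Y - 2(q_X + q_A) = 0.
Adding the 3 first-order conditions: 251 − 8Q = 0, so Q = 251/8.
Back-substituting: q_X = (84 − 251/4)/2 = 85/8, q_A = (81 − 251/4)/2 = 73/8, q_Y = (86 − 251/4)/2 = 93/8.
Price P = 88 - 2·(251/8) = 101/4.
Arcadia's profit: (101/4 - 7)·(73/8) = 166.5313.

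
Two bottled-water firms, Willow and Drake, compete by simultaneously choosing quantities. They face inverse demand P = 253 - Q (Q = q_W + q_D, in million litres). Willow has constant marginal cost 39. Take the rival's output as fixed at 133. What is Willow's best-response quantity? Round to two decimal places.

40.50

With the rival's output fixed at 133, Willow's profit is π_W = (253 - 133 - q_W)q_W - (39q_W) = (120 - q_W)q_W - (39q_W).
∂π_W/∂q_W = 81 - 2q_W = 0, so q_W = 81/2.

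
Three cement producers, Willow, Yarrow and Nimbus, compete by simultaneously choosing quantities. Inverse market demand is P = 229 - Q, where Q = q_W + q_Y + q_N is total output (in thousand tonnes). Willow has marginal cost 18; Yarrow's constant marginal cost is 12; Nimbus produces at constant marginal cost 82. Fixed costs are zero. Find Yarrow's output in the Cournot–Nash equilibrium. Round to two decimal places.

73.25

Willow's profit: π_W = (229 - Q)q_W - (18q_W). Setting ∂π_W/∂q_W = 0: 211 - 2q_W - (q_Y + q_N) = 0.
Yarrow's first-order condition: 217 - 2q_Y - (q_W + q_N) = 0.
Nimbus's first-order condition: 147 - 2q_N - (q_W + q_Y) = 0.
Adding the 3 first-order conditions: 575 − 4Q = 0, so Q = 575/4.
Back-substituting: q_W = (211 − 575/4) = 269/4, q_Y = (217 − 575/4) = 293/4, q_N = (147 − 575/4) = 13/4.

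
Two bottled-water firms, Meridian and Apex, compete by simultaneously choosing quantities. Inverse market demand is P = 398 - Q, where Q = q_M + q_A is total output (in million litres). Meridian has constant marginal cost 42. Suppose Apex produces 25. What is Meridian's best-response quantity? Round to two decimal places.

165.50

With the rival's output fixed at 25, Meridian's profit is π_M = (398 - 25 - q_M)q_M - (42q_M) = (373 - q_M)q_M - (42q_M).
∂π_M/∂q_M = 331 - 2q_M = 0, so q_M = 331/2.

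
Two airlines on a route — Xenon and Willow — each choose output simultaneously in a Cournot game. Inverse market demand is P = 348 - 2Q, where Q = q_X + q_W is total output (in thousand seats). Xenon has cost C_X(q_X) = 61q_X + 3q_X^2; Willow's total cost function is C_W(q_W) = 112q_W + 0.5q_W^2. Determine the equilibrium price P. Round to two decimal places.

Xenon's profit: π_X = (348 - 2Q)q_X - (61q_X + 3q_X²). Setting ∂π_X/∂q_X = 0: 287 - 10q_X - 2(q_W) = 0.
Willow's first-order condition: 236 - 5q_W - 2(q_X) = 0.
So q_X = (287 - 2q_W)/10 and q_W = (236 - 2q_X)/5.
Substituting one into the other gives q_X = 963/46 and q_W = 893/23.
Total output Q = 59.7609, so price P = 348 - 2·59.7609 = 228.4783.

228.48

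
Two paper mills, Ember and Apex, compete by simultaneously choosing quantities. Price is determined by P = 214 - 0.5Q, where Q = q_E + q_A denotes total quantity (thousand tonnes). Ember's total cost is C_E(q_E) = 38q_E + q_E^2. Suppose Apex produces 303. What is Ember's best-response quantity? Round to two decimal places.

With the rival's output fixed at 303, Ember's profit is π_E = (214 - (1/2)·303 - (1/2)q_E)q_E - (38q_E + q_E²) = (125/2 - (1/2)q_E)q_E - (38q_E + q_E²).
∂π_E/∂q_E = 49/2 - 3q_E = 0, so q_E = 49/6.

8.17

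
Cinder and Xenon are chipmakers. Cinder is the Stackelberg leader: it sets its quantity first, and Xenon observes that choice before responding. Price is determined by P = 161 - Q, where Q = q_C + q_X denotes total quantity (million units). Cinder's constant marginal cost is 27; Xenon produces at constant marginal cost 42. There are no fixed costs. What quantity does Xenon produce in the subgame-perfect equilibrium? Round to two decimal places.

22.25

The follower Xenon best-responds to any q_C: π_X = (161 - Q)q_X - 42q_X.
∂π_X/∂q_X = 119 - q_C - 2q_X = 0 gives the reaction function q_X = (119 - q_C)/2.
The leader anticipates this reaction. Substituting into P = 161 - Q gives P = 203/2 - (1/2)q_C, so π_C = (203/2 - (1/2)q_C)q_C - 27q_C.
The leader's first-order condition 149/2 - q_C = 0 yields q_C = 149/2.
Then q_X = (119 - 149/2)/2 = 89/4.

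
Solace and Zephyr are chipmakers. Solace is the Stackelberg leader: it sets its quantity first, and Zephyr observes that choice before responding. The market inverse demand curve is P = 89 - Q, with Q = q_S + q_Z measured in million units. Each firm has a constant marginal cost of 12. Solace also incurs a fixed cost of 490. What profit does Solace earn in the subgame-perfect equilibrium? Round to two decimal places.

Solve by backward induction. Given q_S, the follower Zephyr maximises π_Z = (89 - q_S - q_Z)q_Z - 12q_Z.
∂π_Z/∂q_Z = 77 - q_S - 2q_Z = 0 gives the reaction function q_Z = (77 - q_S)/2.
The leader anticipates this reaction. Substituting into P = 89 - Q gives P = 101/2 - (1/2)q_S, so π_S = (101/2 - (1/2)q_S)q_S - 12q_S.
Leader FOC: 77/2 - q_S = 0, so q_S = 77/2.
Then q_Z = (77 - 77/2)/2 = 77/4.
Price P = 89 - 231/4 = 125/4.
Solace's profit: (125/4 - 12)·(77/2) - 490 = 251.1250.

251.13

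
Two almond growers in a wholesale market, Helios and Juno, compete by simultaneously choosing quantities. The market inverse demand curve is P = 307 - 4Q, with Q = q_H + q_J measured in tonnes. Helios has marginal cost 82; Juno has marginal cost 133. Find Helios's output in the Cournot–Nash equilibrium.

23

Helios's profit: π_H = (307 - 4Q)q_H - (82q_H). Setting ∂π_H/∂q_H = 0: 225 - 8q_H - 4(q_J) = 0.
Juno's first-order condition: 174 - 8q_J - 4(q_H) = 0.
So q_H = (225 - 4q_J)/8 and q_J = (174 - 4q_H)/8.
Solving the pair: q_H = 23, q_J = 41/4.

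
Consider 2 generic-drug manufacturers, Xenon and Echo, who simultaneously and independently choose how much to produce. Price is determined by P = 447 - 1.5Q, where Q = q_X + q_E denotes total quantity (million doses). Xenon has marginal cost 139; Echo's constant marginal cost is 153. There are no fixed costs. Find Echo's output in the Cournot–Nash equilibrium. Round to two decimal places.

62.22

Xenon's profit: π_X = (447 - 1.5Q)q_X - (139q_X). Setting ∂π_X/∂q_X = 0: 308 - 3q_X - (3/2)(q_E) = 0.
Echo's profit: π_E = (447 - 1.5Q)q_E - (153q_E). Setting ∂π_E/∂q_E = 0: 294 - 3q_E - (3/2)(q_X) = 0.
Best responses: q_X = (308 - (3/2)q_E)/3, q_E = (294 - (3/2)q_X)/3.
Solving the pair: q_X = 644/9, q_E = 560/9.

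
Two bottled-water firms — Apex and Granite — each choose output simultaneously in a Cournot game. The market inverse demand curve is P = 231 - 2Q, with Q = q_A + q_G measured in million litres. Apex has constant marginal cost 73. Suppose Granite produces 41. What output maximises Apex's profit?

With the rival's output fixed at 41, Apex's profit is π_A = (231 - 2·41 - 2q_A)q_A - (73q_A) = (149 - 2q_A)q_A - (73q_A).
∂π_A/∂q_A = 76 - 4q_A = 0, so q_A = 19.

19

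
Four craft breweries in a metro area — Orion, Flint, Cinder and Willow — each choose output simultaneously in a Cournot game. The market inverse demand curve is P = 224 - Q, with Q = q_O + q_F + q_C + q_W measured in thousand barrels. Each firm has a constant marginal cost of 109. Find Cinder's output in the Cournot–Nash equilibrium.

23

Each firm earns π_i = (224 - Q)q_i - 109q_i.
First-order condition (treating rivals' output as given): 115 - 2q_i - Σ_{j≠i} q_j = 0.
With identical firms every q_j equals q_i, so Σ_{j≠i} q_j = 3q_i and 115 = 5q_i, giving q_i = 23.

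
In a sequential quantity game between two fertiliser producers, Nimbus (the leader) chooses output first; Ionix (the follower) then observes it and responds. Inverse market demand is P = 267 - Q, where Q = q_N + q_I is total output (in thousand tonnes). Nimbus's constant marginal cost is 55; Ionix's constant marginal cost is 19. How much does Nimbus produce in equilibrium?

88

The follower Ionix best-responds to any q_N: π_I = (267 - Q)q_I - 19q_I.
Setting the follower's marginal profit to zero, 248 - q_N - 2q_I = 0, i.e. q_I = (248 - q_N)/2.
Nimbus substitutes q_I(q_N) into its own profit: π_N = q_N(267 - q_N - (248 - q_N)/2) - 55q_N = (143 - (1/2)q_N)q_N - 55q_N.
Maximising: ∂π_N/∂q_N = 88 - q_N = 0, giving q_N = 88.
Then q_I = (248 - 88)/2 = 80.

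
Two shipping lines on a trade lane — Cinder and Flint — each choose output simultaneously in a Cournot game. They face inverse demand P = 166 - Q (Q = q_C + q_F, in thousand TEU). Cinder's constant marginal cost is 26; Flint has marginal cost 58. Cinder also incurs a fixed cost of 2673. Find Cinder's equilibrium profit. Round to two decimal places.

Cinder's profit: π_C = (166 - Q)q_C - (26q_C). Setting ∂π_C/∂q_C = 0: 140 - 2q_C - (q_F) = 0.
Flint's profit: π_F = (166 - Q)q_F - (58q_F). Setting ∂π_F/∂q_F = 0: 108 - 2q_F - (q_C) = 0.
Rearranging gives the reaction functions q_C = (140 - q_F)/2 and q_F = (108 - q_C)/2.
Solving the pair: q_C = 172/3, q_F = 76/3.
Price P = 166 - 248/3 = 250/3.
Cinder's profit: (250/3 - 26)·(172/3) - 2673 = 614.1111.

614.11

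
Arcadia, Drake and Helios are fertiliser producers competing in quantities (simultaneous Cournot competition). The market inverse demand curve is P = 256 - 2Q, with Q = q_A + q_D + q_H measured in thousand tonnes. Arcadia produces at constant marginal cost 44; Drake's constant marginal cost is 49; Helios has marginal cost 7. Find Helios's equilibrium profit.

Arcadia's profit: π_A = (256 - 2Q)q_A - (44q_A). Setting ∂π_A/∂q_A = 0: 212 - 4q_A - 2(q_D + q_H) = 0.
Drake's first-order condition: 207 - 4q_D - 2(q_A + q_H) = 0.
Helios's first-order condition: 249 - 4q_H - 2(q_A + q_D) = 0.
Summing all 3 equations gives 668 − 8Q = 0, hence Q = 167/2.
Back-substituting: q_A = (212 − 167)/2 = 45/2, q_D = (207 − 167)/2 = 20, q_H = (249 − 167)/2 = 41.
Price P = 256 - 2·(167/2) = 89.
Helios's profit: (89 - 7)·41 = 3362.

3362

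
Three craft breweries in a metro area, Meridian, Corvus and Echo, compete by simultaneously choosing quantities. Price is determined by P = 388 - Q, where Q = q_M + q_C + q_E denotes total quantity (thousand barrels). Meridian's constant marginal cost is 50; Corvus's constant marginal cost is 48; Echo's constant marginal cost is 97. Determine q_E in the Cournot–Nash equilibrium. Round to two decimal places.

Meridian's profit: π_M = (388 - Q)q_M - (50q_M). Setting ∂π_M/∂q_M = 0: 338 - 2q_M - (q_C + q_E) = 0.
Corvus's profit: π_C = (388 - Q)q_C - (48q_C). Setting ∂π_C/∂q_C = 0: 340 - 2q_C - (q_M + q_E) = 0.
Echo's profit: π_E = (388 - Q)q_E - (97q_E). Setting ∂π_E/∂q_E = 0: 291 - 2q_E - (q_M + q_C) = 0.
Adding the 3 first-order conditions: 969 − 4Q = 0, so Q = 969/4.
Back-substituting: q_M = (338 − 969/4) = 383/4, q_C = (340 − 969/4) = 391/4, q_E = (291 − 969/4) = 195/4.

48.75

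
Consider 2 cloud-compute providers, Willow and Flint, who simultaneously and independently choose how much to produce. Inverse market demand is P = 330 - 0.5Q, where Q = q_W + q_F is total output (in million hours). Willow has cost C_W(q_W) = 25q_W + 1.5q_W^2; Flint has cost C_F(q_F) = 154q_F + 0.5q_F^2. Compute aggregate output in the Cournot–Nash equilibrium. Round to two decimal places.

138.52

Willow's profit: π_W = (330 - 0.5Q)q_W - (25q_W + (3/2)q_W²). Setting ∂π_W/∂q_W = 0: 305 - 4q_W - (1/2)(q_F) = 0.
Flint's first-order condition: 176 - 2q_F - (1/2)(q_W) = 0.
Best responses: q_W = (305 - (1/2)q_F)/4, q_F = (176 - (1/2)q_W)/2.
Solving the pair: q_W = 67.3548, q_F = 71.1613.
Total output Q = 67.3548 + 71.1613 = 138.5161.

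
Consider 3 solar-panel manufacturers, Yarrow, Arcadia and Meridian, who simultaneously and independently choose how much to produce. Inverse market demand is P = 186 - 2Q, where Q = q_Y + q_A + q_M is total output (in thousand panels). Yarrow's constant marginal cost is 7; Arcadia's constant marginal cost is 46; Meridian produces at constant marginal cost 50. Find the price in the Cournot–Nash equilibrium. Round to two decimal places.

72.25

Yarrow's profit: π_Y = (186 - 2Q)q_Y - (7q_Y). Setting ∂π_Y/∂q_Y = 0: 179 - 4q_Y - 2(q_A + q_M) = 0.
Arcadia's first-order condition: 140 - 4q_A - 2(q_Y + q_M) = 0.
Meridian's profit: π_M = (186 - 2Q)q_M - (50q_M). Setting ∂π_M/∂q_M = 0: 136 - 4q_M - 2(q_Y + q_A) = 0.
Adding the 3 first-order conditions: 455 − 8Q = 0, so Q = 455/8.
Back-substituting: q_Y = (179 − 455/4)/2 = 261/8, q_A = (140 − 455/4)/2 = 105/8, q_M = (136 − 455/4)/2 = 89/8.
Total output Q = 455/8, so price P = 186 - 2·(455/8) = 289/4.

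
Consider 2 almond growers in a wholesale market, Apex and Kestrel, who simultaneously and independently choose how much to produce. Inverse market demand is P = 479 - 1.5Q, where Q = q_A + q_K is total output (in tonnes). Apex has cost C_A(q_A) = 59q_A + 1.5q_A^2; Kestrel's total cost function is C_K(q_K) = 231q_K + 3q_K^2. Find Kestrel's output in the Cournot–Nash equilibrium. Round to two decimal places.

16.58

Apex's profit: π_A = (479 - 1.5Q)q_A - (59q_A + (3/2)q_A²). Setting ∂π_A/∂q_A = 0: 420 - 6q_A - (3/2)(q_K) = 0.
Kestrel's profit: π_K = (479 - 1.5Q)q_K - (231q_K + 3q_K²). Setting ∂π_K/∂q_K = 0: 248 - 9q_K - (3/2)(q_A) = 0.
So q_A = (420 - (3/2)q_K)/6 and q_K = (248 - (3/2)q_A)/9.
Substituting one into the other gives q_A = 65.8551 and q_K = 1144/69.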